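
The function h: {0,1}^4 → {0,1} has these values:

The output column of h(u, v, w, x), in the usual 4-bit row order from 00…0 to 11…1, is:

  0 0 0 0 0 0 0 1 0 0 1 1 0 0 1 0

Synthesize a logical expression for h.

The 1-rows are (0,1,1,1), (1,0,1,0), (1,0,1,1), (1,1,1,0). Each contributes one minterm — ¬u·v·w·x; u·¬v·w·¬x; u·¬v·w·x; u·v·w·¬x — and their disjunction is a sum-of-products form of h.

h(u, v, w, x) = (((((~u & v) & w) & x) | (((u & ~v) & w) & ~x)) | (((u & ~v) & w) & x)) | (((u & v) & w) & ~x)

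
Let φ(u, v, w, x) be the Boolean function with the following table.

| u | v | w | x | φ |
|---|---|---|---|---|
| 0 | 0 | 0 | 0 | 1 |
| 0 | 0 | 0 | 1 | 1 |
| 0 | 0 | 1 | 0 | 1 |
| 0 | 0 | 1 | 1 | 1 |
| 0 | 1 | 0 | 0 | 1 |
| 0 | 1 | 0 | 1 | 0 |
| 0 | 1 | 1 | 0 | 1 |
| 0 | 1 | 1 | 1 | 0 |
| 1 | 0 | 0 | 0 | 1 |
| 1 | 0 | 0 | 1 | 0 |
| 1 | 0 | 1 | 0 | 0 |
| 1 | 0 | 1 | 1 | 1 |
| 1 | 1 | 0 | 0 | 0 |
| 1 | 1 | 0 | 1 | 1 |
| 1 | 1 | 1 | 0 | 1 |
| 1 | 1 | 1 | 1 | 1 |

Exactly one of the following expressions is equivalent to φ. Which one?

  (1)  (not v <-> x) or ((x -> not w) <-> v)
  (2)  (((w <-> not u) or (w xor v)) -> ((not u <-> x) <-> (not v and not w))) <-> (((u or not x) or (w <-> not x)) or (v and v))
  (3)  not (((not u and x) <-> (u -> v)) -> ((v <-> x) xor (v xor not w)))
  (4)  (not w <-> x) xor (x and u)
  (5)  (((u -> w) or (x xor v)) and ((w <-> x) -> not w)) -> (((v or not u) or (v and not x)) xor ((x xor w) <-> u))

2

(1) fails at (0,0,0,0): the formula yields 0, φ is 1.
(3) fails at (0,0,0,0): the formula yields 0, φ is 1.
(4) fails at (0,0,0,0): the formula yields 0, φ is 1.
(5) fails at (0,0,0,0): the formula yields 0, φ is 1.
(2) is the remaining candidate, and it agrees with φ on all 16 inputs.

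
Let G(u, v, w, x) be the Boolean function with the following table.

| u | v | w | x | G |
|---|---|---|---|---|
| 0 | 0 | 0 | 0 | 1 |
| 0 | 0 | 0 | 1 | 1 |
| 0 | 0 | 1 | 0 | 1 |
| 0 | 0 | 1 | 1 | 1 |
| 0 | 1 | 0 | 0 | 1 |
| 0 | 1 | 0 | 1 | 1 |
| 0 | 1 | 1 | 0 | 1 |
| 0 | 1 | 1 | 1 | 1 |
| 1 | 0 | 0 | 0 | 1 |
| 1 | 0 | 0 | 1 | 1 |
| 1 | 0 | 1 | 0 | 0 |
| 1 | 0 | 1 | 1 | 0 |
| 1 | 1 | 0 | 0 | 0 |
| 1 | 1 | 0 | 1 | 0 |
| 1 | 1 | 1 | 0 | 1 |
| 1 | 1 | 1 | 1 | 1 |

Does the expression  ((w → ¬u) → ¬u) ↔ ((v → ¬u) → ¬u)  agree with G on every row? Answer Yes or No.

Yes

Test each input against both G and the formula:
  u=0, v=0, w=0, x=0: formula gives 1, G = 1 ✓
  u=0, v=0, w=0, x=1: formula gives 1, G = 1 ✓
  u=0, v=0, w=1, x=0: formula gives 1, G = 1 ✓
  u=0, v=0, w=1, x=1: formula gives 1, G = 1 ✓
  …and likewise for the remaining 12 rows.
No disagreement on any input; they are logically equivalent.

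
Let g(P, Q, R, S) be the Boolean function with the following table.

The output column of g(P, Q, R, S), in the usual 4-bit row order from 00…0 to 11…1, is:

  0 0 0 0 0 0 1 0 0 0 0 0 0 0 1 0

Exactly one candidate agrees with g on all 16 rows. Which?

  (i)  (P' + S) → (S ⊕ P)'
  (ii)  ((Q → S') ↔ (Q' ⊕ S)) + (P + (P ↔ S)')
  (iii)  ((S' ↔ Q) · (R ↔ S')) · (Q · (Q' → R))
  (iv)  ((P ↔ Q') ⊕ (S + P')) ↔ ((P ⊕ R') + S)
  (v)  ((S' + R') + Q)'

(i): at (0,0,0,0) it gives 1, but g = 0 — eliminated.
(ii): at (0,0,0,0) it gives 1, but g = 0 — eliminated.
(iv): at (0,0,0,0) it gives 1, but g = 0 — eliminated.
(v): at (0,0,1,1) it gives 1, but g = 0 — eliminated.
Only (iii) survives; checking it on all 16 rows confirms it matches g.

iii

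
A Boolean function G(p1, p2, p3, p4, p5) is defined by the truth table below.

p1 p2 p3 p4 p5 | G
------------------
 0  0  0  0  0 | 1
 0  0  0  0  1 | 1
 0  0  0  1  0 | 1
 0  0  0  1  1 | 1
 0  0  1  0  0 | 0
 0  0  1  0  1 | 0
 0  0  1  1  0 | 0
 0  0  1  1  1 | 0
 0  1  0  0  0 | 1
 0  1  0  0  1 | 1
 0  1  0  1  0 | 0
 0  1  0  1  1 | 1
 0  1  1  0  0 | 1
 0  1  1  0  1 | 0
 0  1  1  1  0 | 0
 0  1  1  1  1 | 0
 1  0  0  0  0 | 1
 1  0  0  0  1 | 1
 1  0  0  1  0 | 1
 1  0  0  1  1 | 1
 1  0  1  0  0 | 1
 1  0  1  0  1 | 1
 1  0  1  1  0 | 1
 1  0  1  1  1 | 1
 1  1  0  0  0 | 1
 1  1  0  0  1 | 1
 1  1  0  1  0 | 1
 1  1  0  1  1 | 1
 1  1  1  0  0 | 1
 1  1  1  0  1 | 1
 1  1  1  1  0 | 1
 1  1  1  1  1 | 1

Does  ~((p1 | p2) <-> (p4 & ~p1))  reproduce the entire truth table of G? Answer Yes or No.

Check the formula against G row by row:
  p1=0, p2=0, p3=0, p4=0, p5=0: formula gives 0, but G = 1 ✗
A single disagreement suffices: at (0,0,0,0,0) they differ, so the formula does not compute G.

No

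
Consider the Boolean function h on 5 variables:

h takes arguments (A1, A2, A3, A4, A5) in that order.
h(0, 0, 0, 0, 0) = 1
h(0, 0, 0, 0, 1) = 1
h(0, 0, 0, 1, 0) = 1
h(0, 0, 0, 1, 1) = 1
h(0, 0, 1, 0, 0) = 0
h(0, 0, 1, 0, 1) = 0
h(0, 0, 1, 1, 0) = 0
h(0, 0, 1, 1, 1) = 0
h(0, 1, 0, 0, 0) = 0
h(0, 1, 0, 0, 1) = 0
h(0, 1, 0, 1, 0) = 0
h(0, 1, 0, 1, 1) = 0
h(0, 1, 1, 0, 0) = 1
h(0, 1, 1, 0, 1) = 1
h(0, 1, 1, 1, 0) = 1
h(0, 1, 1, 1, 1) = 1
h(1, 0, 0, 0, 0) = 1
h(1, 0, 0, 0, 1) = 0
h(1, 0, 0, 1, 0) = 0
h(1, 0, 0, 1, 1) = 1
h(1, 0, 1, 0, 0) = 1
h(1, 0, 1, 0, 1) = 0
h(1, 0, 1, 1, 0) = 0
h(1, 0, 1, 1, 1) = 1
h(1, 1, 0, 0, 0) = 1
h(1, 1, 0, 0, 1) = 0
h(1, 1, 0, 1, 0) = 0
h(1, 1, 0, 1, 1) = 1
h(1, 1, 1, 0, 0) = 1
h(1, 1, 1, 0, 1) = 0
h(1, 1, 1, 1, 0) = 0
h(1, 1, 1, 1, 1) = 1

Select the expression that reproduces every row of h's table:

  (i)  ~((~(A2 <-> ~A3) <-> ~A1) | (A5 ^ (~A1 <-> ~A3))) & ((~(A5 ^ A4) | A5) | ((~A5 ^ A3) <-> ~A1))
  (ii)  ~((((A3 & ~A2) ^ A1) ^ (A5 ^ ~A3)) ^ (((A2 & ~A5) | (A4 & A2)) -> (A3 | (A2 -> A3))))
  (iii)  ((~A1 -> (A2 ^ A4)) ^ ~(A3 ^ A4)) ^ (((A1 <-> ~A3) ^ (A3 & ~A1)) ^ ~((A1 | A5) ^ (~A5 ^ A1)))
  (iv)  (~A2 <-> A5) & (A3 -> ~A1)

iii

(i) fails at (0,0,0,0,0): the formula yields 0, h is 1.
(ii) fails at (0,0,0,0,1): the formula yields 0, h is 1.
(iv) fails at (0,0,0,0,0): the formula yields 0, h is 1.
That leaves (iii). Evaluating it on every row reproduces the table of h exactly.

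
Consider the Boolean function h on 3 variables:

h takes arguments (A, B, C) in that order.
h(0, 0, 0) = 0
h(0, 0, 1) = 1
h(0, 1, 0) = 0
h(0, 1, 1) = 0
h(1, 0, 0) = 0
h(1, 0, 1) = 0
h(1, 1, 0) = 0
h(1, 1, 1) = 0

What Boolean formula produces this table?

h(A, B, C) = (~A & ~B) & C

Only row (0,0,1) gives 1. That row's minterm ¬A·¬B·C is h directly.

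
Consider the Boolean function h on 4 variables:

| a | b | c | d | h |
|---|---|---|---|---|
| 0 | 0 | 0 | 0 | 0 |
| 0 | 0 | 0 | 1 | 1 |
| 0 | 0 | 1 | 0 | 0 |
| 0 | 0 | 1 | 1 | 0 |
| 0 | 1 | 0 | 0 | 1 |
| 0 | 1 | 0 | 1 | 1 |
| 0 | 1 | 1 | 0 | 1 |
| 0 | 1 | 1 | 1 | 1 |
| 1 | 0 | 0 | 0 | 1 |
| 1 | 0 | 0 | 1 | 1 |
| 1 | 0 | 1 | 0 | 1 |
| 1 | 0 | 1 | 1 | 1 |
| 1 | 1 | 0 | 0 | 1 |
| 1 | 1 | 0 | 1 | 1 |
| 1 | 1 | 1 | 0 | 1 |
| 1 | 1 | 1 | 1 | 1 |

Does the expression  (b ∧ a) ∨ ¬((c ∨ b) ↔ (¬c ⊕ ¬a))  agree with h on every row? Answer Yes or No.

Check the formula against h row by row:
  a=0, b=0, c=0, d=0: formula gives 0, h = 0 ✓
  a=0, b=0, c=0, d=1: formula gives 0, but h = 1 ✗
Since they disagree at (0,0,0,1), the expression is not a correct formula for h.

No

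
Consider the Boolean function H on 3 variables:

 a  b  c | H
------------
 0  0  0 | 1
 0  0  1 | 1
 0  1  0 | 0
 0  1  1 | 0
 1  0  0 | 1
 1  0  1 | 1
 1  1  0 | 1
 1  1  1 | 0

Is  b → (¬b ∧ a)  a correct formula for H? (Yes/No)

Evaluate b → (¬b ∧ a) on each row and compare to H:
  a=0, b=0, c=0: formula gives 1, H = 1 ✓
  a=0, b=0, c=1: formula gives 1, H = 1 ✓
  a=0, b=1, c=0: formula gives 0, H = 0 ✓
  a=0, b=1, c=1: formula gives 0, H = 0 ✓
  a=1, b=0, c=0: formula gives 1, H = 1 ✓
  …
  a=1, b=1, c=0: formula gives 0, but H = 1 ✗
Row (1,1,0) is a counterexample, so the formula is not equivalent to H.

No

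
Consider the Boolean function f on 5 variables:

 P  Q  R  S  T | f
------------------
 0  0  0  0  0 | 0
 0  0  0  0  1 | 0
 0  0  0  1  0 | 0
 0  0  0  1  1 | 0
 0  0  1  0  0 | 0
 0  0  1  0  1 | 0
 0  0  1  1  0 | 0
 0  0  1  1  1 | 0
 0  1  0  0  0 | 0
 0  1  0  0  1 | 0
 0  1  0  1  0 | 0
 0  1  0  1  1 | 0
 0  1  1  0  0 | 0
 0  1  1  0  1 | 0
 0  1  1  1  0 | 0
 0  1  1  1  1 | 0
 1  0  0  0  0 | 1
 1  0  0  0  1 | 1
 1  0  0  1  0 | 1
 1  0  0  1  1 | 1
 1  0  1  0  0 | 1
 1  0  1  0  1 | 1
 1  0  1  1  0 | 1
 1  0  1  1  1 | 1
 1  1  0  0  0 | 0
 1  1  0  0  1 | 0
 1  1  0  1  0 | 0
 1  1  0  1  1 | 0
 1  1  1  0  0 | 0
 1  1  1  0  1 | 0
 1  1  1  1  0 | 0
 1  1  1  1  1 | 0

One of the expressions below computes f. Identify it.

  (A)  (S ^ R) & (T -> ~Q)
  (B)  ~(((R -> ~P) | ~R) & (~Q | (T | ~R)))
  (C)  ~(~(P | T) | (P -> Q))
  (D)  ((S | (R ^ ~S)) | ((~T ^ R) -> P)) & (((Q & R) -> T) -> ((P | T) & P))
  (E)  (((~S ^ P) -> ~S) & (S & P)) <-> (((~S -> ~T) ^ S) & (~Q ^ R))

(A) disagrees with f on (0,0,0,1,0) (formula → 1, table → 0); rule it out.
(B) disagrees with f on (0,1,1,0,0) (formula → 1, table → 0); rule it out.
(D) disagrees with f on (0,1,1,0,0) (formula → 1, table → 0); rule it out.
(E) disagrees with f on (0,0,0,0,1) (formula → 1, table → 0); rule it out.
Only (C) survives; checking it on all 32 rows confirms it matches f.

C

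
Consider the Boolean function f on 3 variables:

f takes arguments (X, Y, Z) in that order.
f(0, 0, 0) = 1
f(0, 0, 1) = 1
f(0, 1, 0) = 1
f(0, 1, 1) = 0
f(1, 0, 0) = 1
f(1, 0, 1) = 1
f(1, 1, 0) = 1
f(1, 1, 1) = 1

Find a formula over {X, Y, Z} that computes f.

f(X, Y, Z) = ((X' · Y) · Z)'

Only row (0,1,1) gives 0. So f is 1 everywhere except there — the complement of the minterm ¬X·Y·Z.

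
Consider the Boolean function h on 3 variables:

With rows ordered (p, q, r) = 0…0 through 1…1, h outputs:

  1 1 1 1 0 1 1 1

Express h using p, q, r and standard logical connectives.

h is 0 on exactly one input, (1,0,0), whose minterm is p·¬q·¬r. So h is the negation of that single conjunction.

h(p, q, r) = ¬((p ∧ ¬q) ∧ ¬r)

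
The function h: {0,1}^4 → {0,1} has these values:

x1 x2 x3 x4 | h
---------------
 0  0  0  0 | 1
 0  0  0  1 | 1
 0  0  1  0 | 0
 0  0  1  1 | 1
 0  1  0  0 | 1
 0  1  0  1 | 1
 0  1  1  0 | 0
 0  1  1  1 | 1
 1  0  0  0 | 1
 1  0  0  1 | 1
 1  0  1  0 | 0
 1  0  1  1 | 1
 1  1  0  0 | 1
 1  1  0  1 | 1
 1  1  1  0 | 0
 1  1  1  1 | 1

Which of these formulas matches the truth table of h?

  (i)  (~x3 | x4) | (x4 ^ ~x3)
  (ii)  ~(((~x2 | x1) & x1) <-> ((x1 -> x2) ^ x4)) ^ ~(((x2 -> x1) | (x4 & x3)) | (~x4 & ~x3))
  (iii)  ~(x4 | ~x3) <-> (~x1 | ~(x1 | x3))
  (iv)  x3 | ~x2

i

(ii) fails at (0,0,0,1): the formula yields 0, h is 1.
(iii) fails at (0,0,0,0): the formula yields 0, h is 1.
(iv) fails at (0,0,1,0): the formula yields 1, h is 0.
(i) is the remaining candidate, and it agrees with h on all 16 inputs.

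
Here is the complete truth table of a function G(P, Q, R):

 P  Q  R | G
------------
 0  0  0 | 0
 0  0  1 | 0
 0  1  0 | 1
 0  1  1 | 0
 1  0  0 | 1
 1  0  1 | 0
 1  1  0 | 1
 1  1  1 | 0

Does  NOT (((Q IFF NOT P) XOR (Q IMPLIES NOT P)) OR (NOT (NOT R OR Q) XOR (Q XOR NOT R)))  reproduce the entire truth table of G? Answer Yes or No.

Test each input against both G and the formula:
  P=0, Q=0, R=0: formula gives 0, G = 0 ✓
  P=0, Q=0, R=1: formula gives 0, G = 0 ✓
  P=0, Q=1, R=0: formula gives 1, G = 1 ✓
  P=0, Q=1, R=1: formula gives 0, G = 0 ✓
  P=1, Q=0, R=0: formula gives 0, but G = 1 ✗
Row (1,0,0) is a counterexample, so the formula is not equivalent to G.

No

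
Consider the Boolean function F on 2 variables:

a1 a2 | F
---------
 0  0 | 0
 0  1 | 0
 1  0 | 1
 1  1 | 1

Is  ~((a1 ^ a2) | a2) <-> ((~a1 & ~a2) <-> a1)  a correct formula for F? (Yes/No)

Yes

Check the formula against F row by row:
  a1=0, a2=0: formula gives 0, F = 0 ✓
  a1=0, a2=1: formula gives 0, F = 0 ✓
  a1=1, a2=0: formula gives 1, F = 1 ✓
  a1=1, a2=1: formula gives 1, F = 1 ✓
All 4 rows match — the expression computes F exactly.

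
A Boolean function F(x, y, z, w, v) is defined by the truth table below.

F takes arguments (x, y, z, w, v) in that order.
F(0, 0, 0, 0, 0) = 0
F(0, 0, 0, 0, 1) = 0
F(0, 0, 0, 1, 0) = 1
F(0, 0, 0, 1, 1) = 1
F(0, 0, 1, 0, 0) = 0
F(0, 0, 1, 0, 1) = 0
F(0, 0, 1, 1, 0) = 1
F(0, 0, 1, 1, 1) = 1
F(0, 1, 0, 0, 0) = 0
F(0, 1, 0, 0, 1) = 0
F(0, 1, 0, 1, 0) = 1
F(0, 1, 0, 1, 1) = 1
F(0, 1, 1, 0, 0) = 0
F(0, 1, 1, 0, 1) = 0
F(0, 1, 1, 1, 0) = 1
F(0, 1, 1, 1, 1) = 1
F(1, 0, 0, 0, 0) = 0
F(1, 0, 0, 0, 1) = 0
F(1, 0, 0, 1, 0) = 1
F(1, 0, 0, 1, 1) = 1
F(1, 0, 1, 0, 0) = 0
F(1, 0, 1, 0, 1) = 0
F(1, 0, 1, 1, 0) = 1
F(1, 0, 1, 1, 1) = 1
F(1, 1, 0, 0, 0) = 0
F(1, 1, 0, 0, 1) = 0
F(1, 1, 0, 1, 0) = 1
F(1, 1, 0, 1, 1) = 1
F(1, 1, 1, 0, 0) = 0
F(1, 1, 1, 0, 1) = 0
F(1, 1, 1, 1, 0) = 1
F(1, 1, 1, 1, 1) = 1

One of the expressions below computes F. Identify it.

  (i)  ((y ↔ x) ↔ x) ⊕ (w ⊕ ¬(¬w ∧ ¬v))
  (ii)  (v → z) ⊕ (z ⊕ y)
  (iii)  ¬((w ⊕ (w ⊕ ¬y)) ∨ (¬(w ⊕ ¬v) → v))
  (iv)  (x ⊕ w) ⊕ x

iv

(i) fails at (0,0,0,0,1): the formula yields 1, F is 0.
(ii) fails at (0,0,0,0,0): the formula yields 1, F is 0.
(iii) fails at (0,0,0,1,0): the formula yields 0, F is 1.
(iv) is the remaining candidate, and it agrees with F on all 32 inputs.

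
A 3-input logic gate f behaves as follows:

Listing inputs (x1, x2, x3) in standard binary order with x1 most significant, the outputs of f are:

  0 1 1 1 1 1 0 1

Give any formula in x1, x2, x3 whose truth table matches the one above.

f(x1, x2, x3) = ~(((~x1 & ~x2) & ~x3) | ((x1 & x2) & ~x3))

f is 0 on only 2 rows — (0,0,0), (1,1,0). Writing each as a minterm (¬x1·¬x2·¬x3, x1·x2·¬x3) and OR-ing them characterizes exactly where f=0, so f is the negation of that disjunction.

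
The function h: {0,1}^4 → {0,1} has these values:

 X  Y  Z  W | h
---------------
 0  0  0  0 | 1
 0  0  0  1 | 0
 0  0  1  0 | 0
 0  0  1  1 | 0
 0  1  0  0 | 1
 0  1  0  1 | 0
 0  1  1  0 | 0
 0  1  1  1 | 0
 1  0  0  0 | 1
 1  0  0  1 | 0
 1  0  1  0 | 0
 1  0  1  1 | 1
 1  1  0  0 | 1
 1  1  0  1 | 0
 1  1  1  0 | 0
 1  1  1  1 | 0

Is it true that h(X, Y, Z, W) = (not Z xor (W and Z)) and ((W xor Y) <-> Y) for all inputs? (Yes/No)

No

Evaluate (not Z xor (W and Z)) and ((W xor Y) <-> Y) on each row and compare to h:
  X=0, Y=0, Z=0, W=0: formula gives 1, h = 1 ✓
  X=0, Y=0, Z=0, W=1: formula gives 0, h = 0 ✓
  X=0, Y=0, Z=1, W=0: formula gives 0, h = 0 ✓
  X=0, Y=0, Z=1, W=1: formula gives 0, h = 0 ✓
  …
  X=1, Y=0, Z=1, W=1: formula gives 0, but h = 1 ✗
Since they disagree at (1,0,1,1), the expression is not a correct formula for h.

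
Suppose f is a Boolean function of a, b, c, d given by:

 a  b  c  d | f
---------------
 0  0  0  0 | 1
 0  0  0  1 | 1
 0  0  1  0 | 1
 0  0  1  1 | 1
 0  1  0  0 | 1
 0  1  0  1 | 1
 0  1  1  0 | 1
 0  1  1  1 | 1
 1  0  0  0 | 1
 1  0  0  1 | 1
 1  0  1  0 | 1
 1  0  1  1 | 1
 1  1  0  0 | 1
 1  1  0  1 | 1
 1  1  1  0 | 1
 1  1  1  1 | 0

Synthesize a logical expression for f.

The output is 0 only when every input is 1 — NAND of all inputs.

f(a, b, c, d) = NOT (((a AND b) AND c) AND d)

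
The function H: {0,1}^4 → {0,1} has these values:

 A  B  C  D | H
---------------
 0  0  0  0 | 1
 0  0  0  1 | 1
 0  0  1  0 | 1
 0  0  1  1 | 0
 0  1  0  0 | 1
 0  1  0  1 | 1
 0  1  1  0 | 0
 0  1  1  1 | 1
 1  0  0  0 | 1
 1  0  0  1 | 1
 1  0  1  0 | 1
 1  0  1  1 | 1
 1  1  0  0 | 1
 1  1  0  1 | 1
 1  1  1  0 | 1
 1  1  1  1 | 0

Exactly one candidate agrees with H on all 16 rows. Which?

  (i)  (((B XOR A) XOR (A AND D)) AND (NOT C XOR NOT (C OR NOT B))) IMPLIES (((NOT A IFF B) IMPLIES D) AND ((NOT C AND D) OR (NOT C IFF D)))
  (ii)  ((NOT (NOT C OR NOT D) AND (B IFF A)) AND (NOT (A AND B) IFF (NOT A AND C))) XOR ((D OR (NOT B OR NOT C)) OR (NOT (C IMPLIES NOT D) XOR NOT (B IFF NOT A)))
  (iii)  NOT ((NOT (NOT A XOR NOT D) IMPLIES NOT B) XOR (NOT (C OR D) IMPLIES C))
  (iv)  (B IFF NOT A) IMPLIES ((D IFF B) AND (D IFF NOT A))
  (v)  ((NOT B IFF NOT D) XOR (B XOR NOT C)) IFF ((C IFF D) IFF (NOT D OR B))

(i): at (0,0,1,1) it gives 1, but H = 0 — eliminated.
(iii): at (0,0,0,0) it gives 0, but H = 1 — eliminated.
(iv): at (0,0,1,1) it gives 1, but H = 0 — eliminated.
(v): at (0,0,0,0) it gives 0, but H = 1 — eliminated.
Only (ii) survives; checking it on all 16 rows confirms it matches H.

ii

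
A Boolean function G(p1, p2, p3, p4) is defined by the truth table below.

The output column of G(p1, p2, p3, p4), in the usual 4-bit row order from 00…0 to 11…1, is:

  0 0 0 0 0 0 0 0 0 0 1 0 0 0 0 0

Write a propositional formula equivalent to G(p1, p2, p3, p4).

G is 1 on exactly one input, (1,0,1,0), whose minterm is p1·¬p2·p3·¬p4. So G is just that conjunction.

G(p1, p2, p3, p4) = ((p1 ∧ ¬p2) ∧ p3) ∧ ¬p4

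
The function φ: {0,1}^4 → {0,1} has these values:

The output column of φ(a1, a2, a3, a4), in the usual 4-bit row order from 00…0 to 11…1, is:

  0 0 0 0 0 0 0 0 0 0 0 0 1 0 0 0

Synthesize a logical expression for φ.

φ(a1, a2, a3, a4) = ((a1 and a2) and not a3) and not a4

Only row (1,1,0,0) gives 1. That row's minterm a1·a2·¬a3·¬a4 is φ directly.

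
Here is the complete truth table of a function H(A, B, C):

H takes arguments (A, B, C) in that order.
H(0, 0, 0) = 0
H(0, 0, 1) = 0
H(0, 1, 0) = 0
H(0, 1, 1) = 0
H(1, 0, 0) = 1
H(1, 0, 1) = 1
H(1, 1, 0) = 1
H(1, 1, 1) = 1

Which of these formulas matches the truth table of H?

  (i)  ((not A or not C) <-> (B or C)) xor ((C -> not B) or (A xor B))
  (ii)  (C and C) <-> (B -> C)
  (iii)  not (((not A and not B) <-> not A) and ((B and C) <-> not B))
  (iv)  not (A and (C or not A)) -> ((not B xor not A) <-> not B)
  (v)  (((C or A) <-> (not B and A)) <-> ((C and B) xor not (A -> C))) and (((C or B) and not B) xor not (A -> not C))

iv

(i) fails at (0,0,0): the formula yields 1, H is 0.
(ii) fails at (0,0,1): the formula yields 1, H is 0.
(iii) fails at (0,0,0): the formula yields 1, H is 0.
(v) fails at (0,0,1): the formula yields 1, H is 0.
Only (iv) survives; checking it on all 8 rows confirms it matches H.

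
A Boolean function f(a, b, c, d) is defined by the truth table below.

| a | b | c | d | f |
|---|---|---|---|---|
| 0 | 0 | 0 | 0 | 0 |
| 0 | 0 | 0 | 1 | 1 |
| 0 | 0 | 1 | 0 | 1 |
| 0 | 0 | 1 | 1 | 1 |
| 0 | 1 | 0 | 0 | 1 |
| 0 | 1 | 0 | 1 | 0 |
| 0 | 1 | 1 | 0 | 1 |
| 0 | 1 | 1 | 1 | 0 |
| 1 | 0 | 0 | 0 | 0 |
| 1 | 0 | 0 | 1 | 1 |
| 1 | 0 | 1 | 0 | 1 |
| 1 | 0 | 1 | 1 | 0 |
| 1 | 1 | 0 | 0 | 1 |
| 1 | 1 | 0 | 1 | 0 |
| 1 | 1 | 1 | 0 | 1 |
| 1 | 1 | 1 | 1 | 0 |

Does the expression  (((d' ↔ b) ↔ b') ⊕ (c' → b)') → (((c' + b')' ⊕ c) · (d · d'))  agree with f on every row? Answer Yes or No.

No

Check the formula against f row by row:
  a=0, b=0, c=0, d=0: formula gives 0, f = 0 ✓
  a=0, b=0, c=0, d=1: formula gives 1, f = 1 ✓
  a=0, b=0, c=1, d=0: formula gives 1, f = 1 ✓
  a=0, b=0, c=1, d=1: formula gives 0, but f = 1 ✗
Row (0,0,1,1) is a counterexample, so the formula is not equivalent to f.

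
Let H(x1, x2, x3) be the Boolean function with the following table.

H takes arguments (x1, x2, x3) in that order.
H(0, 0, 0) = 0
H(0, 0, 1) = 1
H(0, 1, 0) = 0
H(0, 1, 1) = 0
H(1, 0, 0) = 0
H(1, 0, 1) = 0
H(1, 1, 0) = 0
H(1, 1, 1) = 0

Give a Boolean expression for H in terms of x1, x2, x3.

H is 1 on exactly one input, (0,0,1), whose minterm is ¬x1·¬x2·x3. So H is just that conjunction.

H(x1, x2, x3) = (not x1 and not x2) and x3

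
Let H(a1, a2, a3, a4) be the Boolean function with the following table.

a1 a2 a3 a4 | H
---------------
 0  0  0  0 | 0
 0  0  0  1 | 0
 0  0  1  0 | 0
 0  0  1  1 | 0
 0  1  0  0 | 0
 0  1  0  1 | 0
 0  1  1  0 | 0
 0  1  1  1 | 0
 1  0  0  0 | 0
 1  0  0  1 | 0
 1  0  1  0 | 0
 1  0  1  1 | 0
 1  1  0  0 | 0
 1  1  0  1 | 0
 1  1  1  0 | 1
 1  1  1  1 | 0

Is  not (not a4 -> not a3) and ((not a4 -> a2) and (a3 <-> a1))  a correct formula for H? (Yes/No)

Check the formula against H row by row:
  a1=0, a2=0, a3=0, a4=0: formula gives 0, H = 0 ✓
  a1=0, a2=0, a3=0, a4=1: formula gives 0, H = 0 ✓
  a1=0, a2=0, a3=1, a4=0: formula gives 0, H = 0 ✓
  a1=0, a2=0, a3=1, a4=1: formula gives 0, H = 0 ✓
  …and likewise for the remaining 12 rows.
Every row agrees, so the formula is equivalent.

Yes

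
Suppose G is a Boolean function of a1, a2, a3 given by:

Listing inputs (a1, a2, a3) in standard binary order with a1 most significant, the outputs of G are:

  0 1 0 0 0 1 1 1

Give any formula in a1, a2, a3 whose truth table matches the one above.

The 1-rows are (0,0,1), (1,0,1), (1,1,0), (1,1,1). Each contributes one minterm — ¬a1·¬a2·a3; a1·¬a2·a3; a1·a2·¬a3; a1·a2·a3 — and their disjunction is a sum-of-products form of G.

G(a1, a2, a3) = ((((a1' · a2') · a3) + ((a1 · a2') · a3)) + ((a1 · a2) · a3')) + ((a1 · a2) · a3)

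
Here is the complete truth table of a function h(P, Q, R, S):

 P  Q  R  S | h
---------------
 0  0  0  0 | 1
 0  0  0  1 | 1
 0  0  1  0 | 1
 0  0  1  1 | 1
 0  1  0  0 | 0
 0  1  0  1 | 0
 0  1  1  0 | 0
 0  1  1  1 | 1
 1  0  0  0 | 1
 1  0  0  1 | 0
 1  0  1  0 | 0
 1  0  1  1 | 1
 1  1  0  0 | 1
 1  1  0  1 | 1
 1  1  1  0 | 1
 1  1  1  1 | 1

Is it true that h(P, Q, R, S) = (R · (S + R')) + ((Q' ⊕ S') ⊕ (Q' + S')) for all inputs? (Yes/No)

No

Evaluate (R · (S + R')) + ((Q' ⊕ S') ⊕ (Q' + S')) on each row and compare to h:
  P=0, Q=0, R=0, S=0: formula gives 1, h = 1 ✓
  P=0, Q=0, R=0, S=1: formula gives 0, but h = 1 ✗
Since they disagree at (0,0,0,1), the expression is not a correct formula for h.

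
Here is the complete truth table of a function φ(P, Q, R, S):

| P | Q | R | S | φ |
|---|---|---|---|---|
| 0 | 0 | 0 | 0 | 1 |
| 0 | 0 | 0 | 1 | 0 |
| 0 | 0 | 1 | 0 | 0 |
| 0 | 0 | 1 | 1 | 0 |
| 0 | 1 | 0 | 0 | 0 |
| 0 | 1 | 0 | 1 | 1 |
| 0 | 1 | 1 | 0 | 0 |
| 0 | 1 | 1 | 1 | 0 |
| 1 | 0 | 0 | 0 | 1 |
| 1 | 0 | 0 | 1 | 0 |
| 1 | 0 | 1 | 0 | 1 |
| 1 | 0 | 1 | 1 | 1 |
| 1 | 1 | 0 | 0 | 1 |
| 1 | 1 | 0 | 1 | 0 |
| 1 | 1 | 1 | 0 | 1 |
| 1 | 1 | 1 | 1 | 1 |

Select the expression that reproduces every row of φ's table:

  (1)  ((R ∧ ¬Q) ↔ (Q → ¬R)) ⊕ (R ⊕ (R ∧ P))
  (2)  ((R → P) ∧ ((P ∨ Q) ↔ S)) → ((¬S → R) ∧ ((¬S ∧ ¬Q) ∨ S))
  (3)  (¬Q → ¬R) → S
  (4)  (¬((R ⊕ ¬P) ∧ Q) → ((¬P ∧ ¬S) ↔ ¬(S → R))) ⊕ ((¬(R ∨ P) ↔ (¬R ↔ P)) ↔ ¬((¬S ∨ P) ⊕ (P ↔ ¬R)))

4

(1) disagrees with φ on (0,0,0,0) (formula → 0, table → 1); rule it out.
(2) disagrees with φ on (0,0,0,0) (formula → 0, table → 1); rule it out.
(3) disagrees with φ on (0,0,0,0) (formula → 0, table → 1); rule it out.
That leaves (4). Evaluating it on every row reproduces the table of φ exactly.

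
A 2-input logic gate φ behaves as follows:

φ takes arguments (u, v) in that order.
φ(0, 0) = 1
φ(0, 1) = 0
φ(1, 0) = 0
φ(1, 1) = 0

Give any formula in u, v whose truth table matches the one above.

φ(u, v) = NOT (u OR v)

The output is 1 only when every input is 0 — NOR of all inputs.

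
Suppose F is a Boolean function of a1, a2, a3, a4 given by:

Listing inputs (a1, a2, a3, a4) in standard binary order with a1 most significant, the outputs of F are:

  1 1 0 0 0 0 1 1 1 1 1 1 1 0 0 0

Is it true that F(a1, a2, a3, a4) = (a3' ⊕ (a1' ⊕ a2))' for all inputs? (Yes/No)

Test each input against both F and the formula:
  a1=0, a2=0, a3=0, a4=0: formula gives 1, F = 1 ✓
  a1=0, a2=0, a3=0, a4=1: formula gives 1, F = 1 ✓
  a1=0, a2=0, a3=1, a4=0: formula gives 0, F = 0 ✓
  a1=0, a2=0, a3=1, a4=1: formula gives 0, F = 0 ✓
  …
  a1=1, a2=0, a3=0, a4=0: formula gives 0, but F = 1 ✗
Since they disagree at (1,0,0,0), the expression is not a correct formula for F.

No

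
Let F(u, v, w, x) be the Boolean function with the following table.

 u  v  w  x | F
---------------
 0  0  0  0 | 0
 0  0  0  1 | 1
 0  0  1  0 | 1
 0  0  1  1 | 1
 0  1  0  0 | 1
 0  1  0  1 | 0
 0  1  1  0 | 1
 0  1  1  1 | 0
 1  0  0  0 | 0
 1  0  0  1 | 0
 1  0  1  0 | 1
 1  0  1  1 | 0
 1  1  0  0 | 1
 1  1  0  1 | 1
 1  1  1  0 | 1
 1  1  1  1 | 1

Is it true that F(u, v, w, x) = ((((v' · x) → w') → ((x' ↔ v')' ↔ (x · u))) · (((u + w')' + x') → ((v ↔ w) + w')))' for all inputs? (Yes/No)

Yes

Evaluate ((((v' · x) → w') → ((x' ↔ v')' ↔ (x · u))) · (((u + w')' + x') → ((v ↔ w) + w')))' on each row and compare to F:
  u=0, v=0, w=0, x=0: formula gives 0, F = 0 ✓
  u=0, v=0, w=0, x=1: formula gives 1, F = 1 ✓
  u=0, v=0, w=1, x=0: formula gives 1, F = 1 ✓
  u=0, v=0, w=1, x=1: formula gives 1, F = 1 ✓
  …and likewise for the remaining 12 rows.
Every row agrees, so the formula is equivalent.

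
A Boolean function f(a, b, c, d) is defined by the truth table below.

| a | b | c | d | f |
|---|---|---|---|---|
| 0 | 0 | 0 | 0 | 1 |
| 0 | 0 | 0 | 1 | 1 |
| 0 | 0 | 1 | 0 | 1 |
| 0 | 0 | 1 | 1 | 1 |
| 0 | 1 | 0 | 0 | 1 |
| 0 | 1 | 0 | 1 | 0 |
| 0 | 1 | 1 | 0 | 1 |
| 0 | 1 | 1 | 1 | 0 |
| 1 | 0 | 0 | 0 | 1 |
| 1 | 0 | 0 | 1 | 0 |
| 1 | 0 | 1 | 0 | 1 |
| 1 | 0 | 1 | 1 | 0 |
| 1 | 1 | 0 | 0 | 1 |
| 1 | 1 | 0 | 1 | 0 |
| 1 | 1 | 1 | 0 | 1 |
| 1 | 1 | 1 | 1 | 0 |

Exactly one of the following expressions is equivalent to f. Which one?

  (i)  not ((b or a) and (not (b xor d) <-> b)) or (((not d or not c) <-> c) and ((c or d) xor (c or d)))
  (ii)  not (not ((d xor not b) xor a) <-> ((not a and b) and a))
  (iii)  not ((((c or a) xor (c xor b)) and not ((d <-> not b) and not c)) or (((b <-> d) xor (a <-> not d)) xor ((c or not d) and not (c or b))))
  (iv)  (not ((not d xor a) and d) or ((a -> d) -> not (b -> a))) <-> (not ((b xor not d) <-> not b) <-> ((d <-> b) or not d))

i

(ii): at (0,0,0,0) it gives 0, but f = 1 — eliminated.
(iii): at (0,0,0,1) it gives 0, but f = 1 — eliminated.
(iv): at (0,0,0,0) it gives 0, but f = 1 — eliminated.
(i) is the remaining candidate, and it agrees with f on all 16 inputs.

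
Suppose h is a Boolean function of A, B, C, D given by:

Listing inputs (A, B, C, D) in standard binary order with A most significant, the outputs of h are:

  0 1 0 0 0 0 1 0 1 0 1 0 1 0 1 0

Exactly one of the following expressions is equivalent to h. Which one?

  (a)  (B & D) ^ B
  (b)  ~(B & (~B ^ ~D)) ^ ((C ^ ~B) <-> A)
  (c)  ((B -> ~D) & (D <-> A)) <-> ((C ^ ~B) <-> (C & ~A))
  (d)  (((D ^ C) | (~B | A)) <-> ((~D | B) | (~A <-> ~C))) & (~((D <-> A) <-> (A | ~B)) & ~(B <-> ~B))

(a): at (0,0,0,1) it gives 0, but h = 1 — eliminated.
(b): at (0,0,0,0) it gives 1, but h = 0 — eliminated.
(c): at (0,0,1,1) it gives 1, but h = 0 — eliminated.
Only (d) survives; checking it on all 16 rows confirms it matches h.

d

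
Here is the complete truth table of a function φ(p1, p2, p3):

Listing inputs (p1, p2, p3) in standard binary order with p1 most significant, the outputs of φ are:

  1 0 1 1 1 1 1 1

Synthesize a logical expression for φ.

φ is 0 on exactly one input, (0,0,1), whose minterm is ¬p1·¬p2·p3. So φ is the negation of that single conjunction.

φ(p1, p2, p3) = ¬((¬p1 ∧ ¬p2) ∧ p3)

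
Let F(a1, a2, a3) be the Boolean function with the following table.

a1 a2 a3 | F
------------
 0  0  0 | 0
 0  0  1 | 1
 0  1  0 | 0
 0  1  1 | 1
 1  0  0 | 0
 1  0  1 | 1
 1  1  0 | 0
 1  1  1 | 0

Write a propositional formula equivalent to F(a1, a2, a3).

The 1-rows are (0,0,1), (0,1,1), (1,0,1). Each contributes one minterm — ¬a1·¬a2·a3; ¬a1·a2·a3; a1·¬a2·a3 — and their disjunction is a sum-of-products form of F.

F(a1, a2, a3) = (((¬a1 ∧ ¬a2) ∧ a3) ∨ ((¬a1 ∧ a2) ∧ a3)) ∨ ((a1 ∧ ¬a2) ∧ a3)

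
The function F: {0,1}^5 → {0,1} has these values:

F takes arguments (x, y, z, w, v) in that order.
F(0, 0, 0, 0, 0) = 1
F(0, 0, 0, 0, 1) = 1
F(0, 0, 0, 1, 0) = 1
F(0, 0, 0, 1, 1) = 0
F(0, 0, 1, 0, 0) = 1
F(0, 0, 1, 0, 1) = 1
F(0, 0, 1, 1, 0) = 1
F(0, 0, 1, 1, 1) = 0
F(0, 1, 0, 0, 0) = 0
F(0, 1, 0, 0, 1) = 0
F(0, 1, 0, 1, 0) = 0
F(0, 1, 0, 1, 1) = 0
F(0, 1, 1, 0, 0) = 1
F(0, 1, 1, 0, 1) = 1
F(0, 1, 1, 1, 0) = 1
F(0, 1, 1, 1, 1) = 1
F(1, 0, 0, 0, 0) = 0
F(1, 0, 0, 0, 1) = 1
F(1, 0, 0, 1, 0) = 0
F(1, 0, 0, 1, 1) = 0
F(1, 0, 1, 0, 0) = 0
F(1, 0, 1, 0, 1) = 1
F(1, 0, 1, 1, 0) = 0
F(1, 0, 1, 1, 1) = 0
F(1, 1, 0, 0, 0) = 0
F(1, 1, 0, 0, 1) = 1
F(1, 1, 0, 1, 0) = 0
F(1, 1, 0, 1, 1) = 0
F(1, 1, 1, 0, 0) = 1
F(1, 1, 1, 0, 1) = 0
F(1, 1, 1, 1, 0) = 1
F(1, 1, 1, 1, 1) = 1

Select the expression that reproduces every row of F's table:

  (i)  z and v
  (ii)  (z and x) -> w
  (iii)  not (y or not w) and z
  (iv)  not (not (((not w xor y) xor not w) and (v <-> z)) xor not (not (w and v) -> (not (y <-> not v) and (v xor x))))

(i) fails at (0,0,0,0,0): the formula yields 0, F is 1.
(ii) fails at (0,0,0,1,1): the formula yields 1, F is 0.
(iii) fails at (0,0,0,0,0): the formula yields 0, F is 1.
(iv) is the remaining candidate, and it agrees with F on all 32 inputs.

iv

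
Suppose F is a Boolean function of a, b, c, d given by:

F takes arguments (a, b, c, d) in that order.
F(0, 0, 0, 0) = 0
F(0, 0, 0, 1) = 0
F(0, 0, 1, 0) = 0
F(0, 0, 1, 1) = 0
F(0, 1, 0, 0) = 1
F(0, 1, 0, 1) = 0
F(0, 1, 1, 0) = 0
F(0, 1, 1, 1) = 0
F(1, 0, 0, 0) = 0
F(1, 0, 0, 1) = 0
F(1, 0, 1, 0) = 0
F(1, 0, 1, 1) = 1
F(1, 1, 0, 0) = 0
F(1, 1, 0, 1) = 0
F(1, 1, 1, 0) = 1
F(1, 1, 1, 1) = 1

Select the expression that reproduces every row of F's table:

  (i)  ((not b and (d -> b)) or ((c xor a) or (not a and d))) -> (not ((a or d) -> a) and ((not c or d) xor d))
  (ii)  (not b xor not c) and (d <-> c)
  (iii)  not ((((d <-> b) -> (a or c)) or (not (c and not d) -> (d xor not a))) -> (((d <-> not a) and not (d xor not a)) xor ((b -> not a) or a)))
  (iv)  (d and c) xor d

(ii) disagrees with F on (0,0,1,1) (formula → 1, table → 0); rule it out.
(iii) disagrees with F on (0,0,0,1) (formula → 1, table → 0); rule it out.
(iv) disagrees with F on (0,0,0,1) (formula → 1, table → 0); rule it out.
(i) is the remaining candidate, and it agrees with F on all 16 inputs.

i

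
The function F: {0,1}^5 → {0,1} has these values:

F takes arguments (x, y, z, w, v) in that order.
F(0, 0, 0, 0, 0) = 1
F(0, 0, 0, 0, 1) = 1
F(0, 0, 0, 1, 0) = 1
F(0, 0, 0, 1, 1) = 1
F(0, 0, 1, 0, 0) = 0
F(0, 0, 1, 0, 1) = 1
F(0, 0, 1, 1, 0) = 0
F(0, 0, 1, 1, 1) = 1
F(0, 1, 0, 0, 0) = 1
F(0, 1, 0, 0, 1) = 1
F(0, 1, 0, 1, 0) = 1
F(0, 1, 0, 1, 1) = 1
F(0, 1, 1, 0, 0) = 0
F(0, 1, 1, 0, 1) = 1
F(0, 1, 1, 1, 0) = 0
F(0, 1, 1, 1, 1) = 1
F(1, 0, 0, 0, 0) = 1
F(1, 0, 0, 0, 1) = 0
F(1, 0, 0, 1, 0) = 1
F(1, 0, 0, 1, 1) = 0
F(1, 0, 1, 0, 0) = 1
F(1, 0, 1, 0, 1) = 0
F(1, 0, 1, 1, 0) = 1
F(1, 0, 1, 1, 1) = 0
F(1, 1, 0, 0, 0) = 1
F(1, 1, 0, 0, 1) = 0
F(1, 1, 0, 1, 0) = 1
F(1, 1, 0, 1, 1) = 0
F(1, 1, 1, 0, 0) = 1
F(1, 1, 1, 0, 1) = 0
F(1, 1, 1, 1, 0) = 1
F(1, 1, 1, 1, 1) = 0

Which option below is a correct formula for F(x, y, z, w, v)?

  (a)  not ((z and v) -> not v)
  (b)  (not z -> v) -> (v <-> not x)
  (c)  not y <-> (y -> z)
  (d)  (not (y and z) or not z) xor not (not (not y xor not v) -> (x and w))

(a): at (0,0,0,0,0) it gives 0, but F = 1 — eliminated.
(c): at (0,0,1,0,0) it gives 1, but F = 0 — eliminated.
(d): at (0,0,0,0,0) it gives 0, but F = 1 — eliminated.
(b) is the remaining candidate, and it agrees with F on all 32 inputs.

b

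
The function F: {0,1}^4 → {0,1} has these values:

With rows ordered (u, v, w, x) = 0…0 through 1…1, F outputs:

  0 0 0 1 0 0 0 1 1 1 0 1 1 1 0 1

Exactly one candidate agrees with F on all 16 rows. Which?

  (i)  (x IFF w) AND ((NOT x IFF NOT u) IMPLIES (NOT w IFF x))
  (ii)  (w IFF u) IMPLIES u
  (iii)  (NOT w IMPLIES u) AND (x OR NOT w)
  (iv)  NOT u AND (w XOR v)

iii

(i) disagrees with F on (1,0,0,1) (formula → 0, table → 1); rule it out.
(ii) disagrees with F on (0,0,1,0) (formula → 1, table → 0); rule it out.
(iv) disagrees with F on (0,0,1,0) (formula → 1, table → 0); rule it out.
That leaves (iii). Evaluating it on every row reproduces the table of F exactly.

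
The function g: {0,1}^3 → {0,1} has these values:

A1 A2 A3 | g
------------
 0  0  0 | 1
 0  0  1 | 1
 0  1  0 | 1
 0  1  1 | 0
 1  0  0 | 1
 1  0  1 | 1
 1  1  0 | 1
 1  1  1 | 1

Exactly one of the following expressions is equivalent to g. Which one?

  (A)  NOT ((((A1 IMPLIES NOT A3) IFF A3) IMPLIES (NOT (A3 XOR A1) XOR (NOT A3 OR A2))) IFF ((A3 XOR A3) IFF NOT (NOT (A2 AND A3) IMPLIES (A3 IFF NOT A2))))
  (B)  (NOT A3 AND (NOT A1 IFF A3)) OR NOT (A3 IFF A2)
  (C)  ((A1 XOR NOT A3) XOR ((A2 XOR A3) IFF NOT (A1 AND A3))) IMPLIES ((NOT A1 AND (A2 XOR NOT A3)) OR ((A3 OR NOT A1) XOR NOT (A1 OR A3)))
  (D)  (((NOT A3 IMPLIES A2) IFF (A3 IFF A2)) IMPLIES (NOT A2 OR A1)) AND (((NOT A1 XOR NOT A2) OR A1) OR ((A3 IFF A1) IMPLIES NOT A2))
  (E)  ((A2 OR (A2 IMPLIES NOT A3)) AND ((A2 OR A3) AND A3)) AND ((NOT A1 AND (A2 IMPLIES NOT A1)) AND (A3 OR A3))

(A) fails at (0,1,0): the formula yields 0, g is 1.
(B) fails at (0,0,0): the formula yields 0, g is 1.
(C) fails at (0,1,1): the formula yields 1, g is 0.
(E) fails at (0,0,0): the formula yields 0, g is 1.
(D) is the remaining candidate, and it agrees with g on all 8 inputs.

D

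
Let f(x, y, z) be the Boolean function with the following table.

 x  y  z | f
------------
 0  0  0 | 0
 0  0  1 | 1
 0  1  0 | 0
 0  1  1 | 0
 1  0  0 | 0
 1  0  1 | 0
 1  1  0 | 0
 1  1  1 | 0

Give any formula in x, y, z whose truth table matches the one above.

f(x, y, z) = (not x and not y) and z

f is 1 on exactly one input, (0,0,1), whose minterm is ¬x·¬y·z. So f is just that conjunction.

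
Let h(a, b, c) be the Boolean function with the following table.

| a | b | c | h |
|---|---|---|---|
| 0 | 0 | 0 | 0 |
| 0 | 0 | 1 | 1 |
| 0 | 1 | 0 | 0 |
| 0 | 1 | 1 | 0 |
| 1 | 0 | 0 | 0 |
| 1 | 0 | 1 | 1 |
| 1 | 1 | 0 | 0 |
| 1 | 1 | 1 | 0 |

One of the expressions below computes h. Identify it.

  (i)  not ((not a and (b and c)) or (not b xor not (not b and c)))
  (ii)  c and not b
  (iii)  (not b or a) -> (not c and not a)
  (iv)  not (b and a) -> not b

(i) fails at (0,0,0): the formula yields 1, h is 0.
(iii) fails at (0,0,0): the formula yields 1, h is 0.
(iv) fails at (0,0,0): the formula yields 1, h is 0.
(ii) is the remaining candidate, and it agrees with h on all 8 inputs.

ii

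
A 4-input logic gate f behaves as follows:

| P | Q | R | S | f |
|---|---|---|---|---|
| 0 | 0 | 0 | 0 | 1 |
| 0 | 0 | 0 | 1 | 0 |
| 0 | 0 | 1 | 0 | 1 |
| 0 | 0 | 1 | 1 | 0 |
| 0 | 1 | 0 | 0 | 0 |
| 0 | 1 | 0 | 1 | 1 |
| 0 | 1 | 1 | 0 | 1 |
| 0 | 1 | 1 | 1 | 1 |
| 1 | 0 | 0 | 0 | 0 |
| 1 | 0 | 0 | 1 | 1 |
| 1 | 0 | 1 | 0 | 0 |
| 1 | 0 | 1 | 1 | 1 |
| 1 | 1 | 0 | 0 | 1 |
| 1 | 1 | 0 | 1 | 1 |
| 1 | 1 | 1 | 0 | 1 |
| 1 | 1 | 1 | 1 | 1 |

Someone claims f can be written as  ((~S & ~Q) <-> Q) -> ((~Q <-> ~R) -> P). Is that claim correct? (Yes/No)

Check the formula against f row by row:
  P=0, Q=0, R=0, S=0: formula gives 1, f = 1 ✓
  P=0, Q=0, R=0, S=1: formula gives 0, f = 0 ✓
  P=0, Q=0, R=1, S=0: formula gives 1, f = 1 ✓
  P=0, Q=0, R=1, S=1: formula gives 1, but f = 0 ✗
Since they disagree at (0,0,1,1), the expression is not a correct formula for f.

No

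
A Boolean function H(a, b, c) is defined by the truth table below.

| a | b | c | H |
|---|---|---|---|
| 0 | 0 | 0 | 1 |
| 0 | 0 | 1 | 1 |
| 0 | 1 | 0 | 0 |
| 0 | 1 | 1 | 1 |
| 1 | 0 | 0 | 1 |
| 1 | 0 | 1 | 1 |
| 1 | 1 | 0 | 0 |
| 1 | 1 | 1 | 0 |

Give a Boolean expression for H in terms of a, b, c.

H(a, b, c) = NOT ((((NOT a AND b) AND NOT c) OR ((a AND b) AND NOT c)) OR ((a AND b) AND c))

H is 0 on only 3 rows — (0,1,0), (1,1,0), (1,1,1). Writing each as a minterm (¬a·b·¬c, a·b·¬c, a·b·c) and OR-ing them characterizes exactly where H=0, so H is the negation of that disjunction.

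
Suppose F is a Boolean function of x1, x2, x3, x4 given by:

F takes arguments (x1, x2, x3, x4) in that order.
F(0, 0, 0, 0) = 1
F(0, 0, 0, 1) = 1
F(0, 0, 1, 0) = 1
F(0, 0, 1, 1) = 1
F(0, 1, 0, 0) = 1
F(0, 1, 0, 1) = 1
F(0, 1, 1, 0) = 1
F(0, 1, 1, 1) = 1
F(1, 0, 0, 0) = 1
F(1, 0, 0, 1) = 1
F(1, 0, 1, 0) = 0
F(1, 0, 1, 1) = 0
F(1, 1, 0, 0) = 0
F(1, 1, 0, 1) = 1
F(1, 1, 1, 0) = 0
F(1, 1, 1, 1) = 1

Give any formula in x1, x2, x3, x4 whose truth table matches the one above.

There are just 4 zero rows: (1,0,1,0), (1,0,1,1), (1,1,0,0), (1,1,1,0). Their minterms are x1·¬x2·x3·¬x4, x1·¬x2·x3·x4, x1·x2·¬x3·¬x4, x1·x2·x3·¬x4; the OR of those covers precisely the 0-outputs, and negating it yields F.

F(x1, x2, x3, x4) = ((((((x1 · x2') · x3) · x4') + (((x1 · x2') · x3) · x4)) + (((x1 · x2) · x3') · x4')) + (((x1 · x2) · x3) · x4'))'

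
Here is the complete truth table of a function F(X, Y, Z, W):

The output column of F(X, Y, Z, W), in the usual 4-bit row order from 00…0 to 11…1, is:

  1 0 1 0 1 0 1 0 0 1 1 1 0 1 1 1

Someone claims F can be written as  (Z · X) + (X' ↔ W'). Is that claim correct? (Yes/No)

Yes

Evaluate (Z · X) + (X' ↔ W') on each row and compare to F:
  X=0, Y=0, Z=0, W=0: formula gives 1, F = 1 ✓
  X=0, Y=0, Z=0, W=1: formula gives 0, F = 0 ✓
  X=0, Y=0, Z=1, W=0: formula gives 1, F = 1 ✓
  X=0, Y=0, Z=1, W=1: formula gives 0, F = 0 ✓
  … (the remaining 12 rows also agree.)
Every row agrees, so the formula is equivalent.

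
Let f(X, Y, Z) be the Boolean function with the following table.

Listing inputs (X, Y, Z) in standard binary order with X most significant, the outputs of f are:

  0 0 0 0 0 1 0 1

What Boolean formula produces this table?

The 1-rows are (1,0,1), (1,1,1). Each contributes one minterm — X·¬Y·Z; X·Y·Z — and their disjunction is a sum-of-products form of f.

f(X, Y, Z) = ((X and not Y) and Z) or ((X and Y) and Z)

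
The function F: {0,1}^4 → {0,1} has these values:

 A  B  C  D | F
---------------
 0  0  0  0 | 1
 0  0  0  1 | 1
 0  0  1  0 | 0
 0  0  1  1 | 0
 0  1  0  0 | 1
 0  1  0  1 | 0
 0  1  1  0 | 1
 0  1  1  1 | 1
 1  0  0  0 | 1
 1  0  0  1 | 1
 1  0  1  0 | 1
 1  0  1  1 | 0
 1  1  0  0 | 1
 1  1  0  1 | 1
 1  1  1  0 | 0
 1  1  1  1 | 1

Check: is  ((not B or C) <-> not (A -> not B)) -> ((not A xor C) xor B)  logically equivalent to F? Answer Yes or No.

No

Evaluate ((not B or C) <-> not (A -> not B)) -> ((not A xor C) xor B) on each row and compare to F:
  A=0, B=0, C=0, D=0: formula gives 1, F = 1 ✓
  A=0, B=0, C=0, D=1: formula gives 1, F = 1 ✓
  A=0, B=0, C=1, D=0: formula gives 1, but F = 0 ✗
Row (0,0,1,0) is a counterexample, so the formula is not equivalent to F.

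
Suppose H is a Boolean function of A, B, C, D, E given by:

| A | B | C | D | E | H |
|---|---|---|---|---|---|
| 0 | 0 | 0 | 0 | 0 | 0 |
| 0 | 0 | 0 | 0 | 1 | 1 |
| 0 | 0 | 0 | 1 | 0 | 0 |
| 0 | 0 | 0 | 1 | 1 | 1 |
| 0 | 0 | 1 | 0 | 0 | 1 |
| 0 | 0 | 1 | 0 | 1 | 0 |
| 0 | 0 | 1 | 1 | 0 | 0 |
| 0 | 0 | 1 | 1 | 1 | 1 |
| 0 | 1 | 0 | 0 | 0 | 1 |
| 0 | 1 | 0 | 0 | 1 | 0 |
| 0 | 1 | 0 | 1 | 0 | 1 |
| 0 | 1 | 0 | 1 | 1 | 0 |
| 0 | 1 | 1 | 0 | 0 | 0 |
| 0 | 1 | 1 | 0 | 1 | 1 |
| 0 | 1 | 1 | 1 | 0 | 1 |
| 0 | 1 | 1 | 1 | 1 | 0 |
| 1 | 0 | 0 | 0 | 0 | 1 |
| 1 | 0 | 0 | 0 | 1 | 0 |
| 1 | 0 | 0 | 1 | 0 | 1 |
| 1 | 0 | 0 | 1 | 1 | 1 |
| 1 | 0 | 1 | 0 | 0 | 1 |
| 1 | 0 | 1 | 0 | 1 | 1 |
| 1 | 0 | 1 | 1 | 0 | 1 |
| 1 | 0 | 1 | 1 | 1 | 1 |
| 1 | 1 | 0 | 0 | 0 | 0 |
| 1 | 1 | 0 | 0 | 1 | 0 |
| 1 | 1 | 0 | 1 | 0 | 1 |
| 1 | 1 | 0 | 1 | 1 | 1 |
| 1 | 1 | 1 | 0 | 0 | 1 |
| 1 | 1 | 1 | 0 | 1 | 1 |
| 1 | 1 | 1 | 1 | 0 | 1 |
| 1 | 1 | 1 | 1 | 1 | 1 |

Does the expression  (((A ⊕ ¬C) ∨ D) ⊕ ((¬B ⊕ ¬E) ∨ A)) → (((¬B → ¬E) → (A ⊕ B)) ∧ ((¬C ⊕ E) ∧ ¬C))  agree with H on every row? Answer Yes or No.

Check the formula against H row by row:
  A=0, B=0, C=0, D=0, E=0: formula gives 0, H = 0 ✓
  A=0, B=0, C=0, D=0, E=1: formula gives 1, H = 1 ✓
  A=0, B=0, C=0, D=1, E=0: formula gives 0, H = 0 ✓
  A=0, B=0, C=0, D=1, E=1: formula gives 1, H = 1 ✓
  …and likewise for the remaining 28 rows.
No disagreement on any input; they are logically equivalent.

Yes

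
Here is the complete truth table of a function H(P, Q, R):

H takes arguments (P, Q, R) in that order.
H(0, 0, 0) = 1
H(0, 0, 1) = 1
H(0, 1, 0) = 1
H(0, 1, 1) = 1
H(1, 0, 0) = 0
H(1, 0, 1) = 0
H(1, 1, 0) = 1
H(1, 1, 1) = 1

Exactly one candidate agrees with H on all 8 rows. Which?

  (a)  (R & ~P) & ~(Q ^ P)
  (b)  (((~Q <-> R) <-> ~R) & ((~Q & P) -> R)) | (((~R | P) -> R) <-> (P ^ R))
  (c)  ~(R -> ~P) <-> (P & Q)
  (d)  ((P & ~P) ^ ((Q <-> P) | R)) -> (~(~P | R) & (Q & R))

(a) disagrees with H on (0,0,0) (formula → 0, table → 1); rule it out.
(c) disagrees with H on (1,0,0) (formula → 1, table → 0); rule it out.
(d) disagrees with H on (0,0,0) (formula → 0, table → 1); rule it out.
That leaves (b). Evaluating it on every row reproduces the table of H exactly.

b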